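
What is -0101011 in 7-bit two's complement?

Original: 0101011
Step 1 - Invert all bits: 1010100
Step 2 - Add 1: 1010101
Verification: 0101011 + 1010101 = 10000000; discarding the end carry (carry out of the top bit) leaves the 7-bit value 0000000, as required for x + (-x)



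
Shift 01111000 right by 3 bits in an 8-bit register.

Original: 01111000 (decimal 120)
Shift right by 3 positions
Drop the 3 low bits; fill with zeros on the left
Result: 00001111 (decimal 15)
Equivalent: 120 >> 3 = 120 ÷ 2^3 = 15



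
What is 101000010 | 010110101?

OR: 1 when either bit is 1
  101000010
| 010110101
-----------
  111110111
Decimal: 322 | 181 = 503



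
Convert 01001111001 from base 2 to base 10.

Sum of powers of 2 for each 1-bit:
2^0 + 2^3 + 2^4 + 2^5 + 2^6 + 2^9
= 1 + 8 + 16 + 32 + 64 + 512
= 633



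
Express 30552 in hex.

Using repeated division by 16 (digits 10–15 are A–F):
30552 ÷ 16 = 1909 remainder 8
1909 ÷ 16 = 119 remainder 5
119 ÷ 16 = 7 remainder 7
7 ÷ 16 = 0 remainder 7
Reading remainders bottom to top: 7758



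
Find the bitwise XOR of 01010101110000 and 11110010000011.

XOR: 1 when bits differ
  01010101110000
^ 11110010000011
----------------
  10100111110011
Decimal: 5488 ^ 15491 = 10739



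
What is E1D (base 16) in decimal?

Expand by place value (powers of 16):
Digit values: E = 14, D = 13
E1D = 14 × 16^2 + 1 × 16^1 + 13 × 16^0
= 14 × 256 + 1 × 16 + 13 × 1
= 3584 + 16 + 13
= 3613



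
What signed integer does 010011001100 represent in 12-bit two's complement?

Binary: 010011001100
Sign bit: 0 (non-negative)
Read directly as an unsigned value:
010011001100 = 1024 + 128 + 64 + 8 + 4 = 1228
Value: 1228



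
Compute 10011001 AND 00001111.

AND: 1 only when both bits are 1
  10011001
& 00001111
----------
  00001001
Decimal: 153 & 15 = 9



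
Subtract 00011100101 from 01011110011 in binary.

Method 1 - Direct subtraction (column by column from the right: bit − bit − borrow-in; if negative, add 2 and borrow 1 from the next column):
borrow: 00000011000
        01011110011
-       00011100101
-------------------
        01000001110

Method 2 - Add two's complement:
Two's complement of 00011100101: invert → 11100011010, add 1 → 11100011011
  01011110011
+ 11100011011
-------------
 101000001110  (end carry out of the top bit = 1)
Discarding the end carry: 01000001110
Decimal check:
  01011110011 = 512 + 128 + 64 + 32 + 16 + 2 + 1 = 755
  00011100101 = 128 + 64 + 32 + 4 + 1 = 229
  755 - 229 = 526, and 01000001110 = 512 + 8 + 4 + 2 = 526 ✓



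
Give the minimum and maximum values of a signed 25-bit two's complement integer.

For 25-bit two's complement:
Minimum: -2^24 = -16777216
Maximum: 2^24 - 1 = 16777215



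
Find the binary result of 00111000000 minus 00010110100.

Method 1 - Direct subtraction (column by column from the right: bit − bit − borrow-in; if negative, add 2 and borrow 1 from the next column):
borrow: 00001111000
        00111000000
-       00010110100
-------------------
        00100001100

Method 2 - Add two's complement:
Two's complement of 00010110100: invert → 11101001011, add 1 → 11101001100
  00111000000
+ 11101001100
-------------
 100100001100  (end carry out of the top bit = 1)
Discarding the end carry: 00100001100
Decimal check:
  00111000000 = 256 + 128 + 64 = 448
  00010110100 = 128 + 32 + 16 + 4 = 180
  448 - 180 = 268, and 00100001100 = 256 + 8 + 4 = 268 ✓



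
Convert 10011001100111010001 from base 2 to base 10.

Sum of powers of 2 for each 1-bit:
2^0 + 2^4 + 2^6 + 2^7 + 2^8 + 2^11 + 2^12 + 2^15 + 2^16 + 2^19
= 1 + 16 + 64 + 128 + 256 + 2048 + 4096 + 32768 + 65536 + 524288
= 629201



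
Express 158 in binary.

Using repeated division by 2:
158 ÷ 2 = 79 remainder 0
79 ÷ 2 = 39 remainder 1
39 ÷ 2 = 19 remainder 1
19 ÷ 2 = 9 remainder 1
9 ÷ 2 = 4 remainder 1
4 ÷ 2 = 2 remainder 0
2 ÷ 2 = 1 remainder 0
1 ÷ 2 = 0 remainder 1
Reading remainders bottom to top: 10011110



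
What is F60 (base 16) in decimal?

Expand by place value (powers of 16):
Digit values: F = 15
F60 = 15 × 16^2 + 6 × 16^1 + 0 × 16^0
= 15 × 256 + 6 × 16 + 0 × 1
= 3840 + 96 + 0
= 3936



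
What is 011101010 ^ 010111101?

XOR: 1 when bits differ
  011101010
^ 010111101
-----------
  001010111
Decimal: 234 ^ 189 = 87



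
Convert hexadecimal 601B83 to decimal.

Expand by place value (powers of 16):
Digit values: B = 11
601B83 = 6 × 16^5 + 0 × 16^4 + 1 × 16^3 + 11 × 16^2 + 8 × 16^1 + 3 × 16^0
= 6 × 1048576 + 0 × 65536 + 1 × 4096 + 11 × 256 + 8 × 16 + 3 × 1
= 6291456 + 0 + 4096 + 2816 + 128 + 3
= 6298499



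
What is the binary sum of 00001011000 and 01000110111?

Add column by column from the right: bit + bit + carry-in; write the sum mod 2, carry 1 when the sum is 2 or 3.
carry:  00011100000
        00001011000
+       01000110111
-------------------
       001010001111
(the carry out of the leftmost column, 0, becomes the leading bit)
Decimal check:
  00001011000 = 64 + 16 + 8 = 88
  01000110111 = 512 + 32 + 16 + 4 + 2 + 1 = 567
  88 + 567 = 655, and 001010001111 = 512 + 128 + 8 + 4 + 2 + 1 = 655 ✓



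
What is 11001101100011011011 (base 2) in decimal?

Sum of powers of 2 for each 1-bit:
2^0 + 2^1 + 2^3 + 2^4 + 2^6 + 2^7 + 2^11 + 2^12 + 2^14 + 2^15 + 2^18 + 2^19
= 1 + 2 + 8 + 16 + 64 + 128 + 2048 + 4096 + 16384 + 32768 + 262144 + 524288
= 841947



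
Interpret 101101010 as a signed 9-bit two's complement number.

Binary: 101101010
Sign bit: 1 (negative)
Invert: 010010101
Add 1:  010010110
Magnitude: 010010110 = 128 + 16 + 4 + 2 = 150
Value: -150



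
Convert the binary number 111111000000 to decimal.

Sum of powers of 2 for each 1-bit:
2^6 + 2^7 + 2^8 + 2^9 + 2^10 + 2^11
= 64 + 128 + 256 + 512 + 1024 + 2048
= 4032



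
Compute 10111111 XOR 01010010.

XOR: 1 when bits differ
  10111111
^ 01010010
----------
  11101101
Decimal: 191 ^ 82 = 237



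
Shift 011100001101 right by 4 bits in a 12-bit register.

Original: 011100001101 (decimal 1805)
Shift right by 4 positions
Drop the 4 low bits; fill with zeros on the left
Result: 000001110000 (decimal 112)
Equivalent: 1805 >> 4 = 1805 ÷ 2^4 = 112



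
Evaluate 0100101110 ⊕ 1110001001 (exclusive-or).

XOR: 1 when bits differ
  0100101110
^ 1110001001
------------
  1010100111
Decimal: 302 ^ 905 = 679



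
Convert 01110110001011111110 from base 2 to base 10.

Sum of powers of 2 for each 1-bit:
2^1 + 2^2 + 2^3 + 2^4 + 2^5 + 2^6 + 2^7 + 2^9 + 2^13 + 2^14 + 2^16 + 2^17 + 2^18
= 2 + 4 + 8 + 16 + 32 + 64 + 128 + 512 + 8192 + 16384 + 65536 + 131072 + 262144
= 484094



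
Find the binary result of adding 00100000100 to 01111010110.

Add column by column from the right: bit + bit + carry-in; write the sum mod 2, carry 1 when the sum is 2 or 3.
carry:  11000001000
        00100000100
+       01111010110
-------------------
       010011011010
(the carry out of the leftmost column, 0, becomes the leading bit)
Decimal check:
  00100000100 = 256 + 4 = 260
  01111010110 = 512 + 256 + 128 + 64 + 16 + 4 + 2 = 982
  260 + 982 = 1242, and 010011011010 = 1024 + 128 + 64 + 16 + 8 + 2 = 1242 ✓



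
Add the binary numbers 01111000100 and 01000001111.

Add column by column from the right: bit + bit + carry-in; write the sum mod 2, carry 1 when the sum is 2 or 3.
carry:  10000011000
        01111000100
+       01000001111
-------------------
       010111010011
(the carry out of the leftmost column, 0, becomes the leading bit)
Decimal check:
  01111000100 = 512 + 256 + 128 + 64 + 4 = 964
  01000001111 = 512 + 8 + 4 + 2 + 1 = 527
  964 + 527 = 1491, and 010111010011 = 1024 + 256 + 128 + 64 + 16 + 2 + 1 = 1491 ✓



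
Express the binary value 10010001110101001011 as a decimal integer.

Sum of powers of 2 for each 1-bit:
2^0 + 2^1 + 2^3 + 2^6 + 2^8 + 2^10 + 2^11 + 2^12 + 2^16 + 2^19
= 1 + 2 + 8 + 64 + 256 + 1024 + 2048 + 4096 + 65536 + 524288
= 597323



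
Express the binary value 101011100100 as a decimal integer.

Sum of powers of 2 for each 1-bit:
2^2 + 2^5 + 2^6 + 2^7 + 2^9 + 2^11
= 4 + 32 + 64 + 128 + 512 + 2048
= 2788



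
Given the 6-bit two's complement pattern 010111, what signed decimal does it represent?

Binary: 010111
Sign bit: 0 (non-negative)
Read directly as an unsigned value:
010111 = 16 + 4 + 2 + 1 = 23
Value: 23



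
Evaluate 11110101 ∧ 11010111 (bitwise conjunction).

AND: 1 only when both bits are 1
  11110101
& 11010111
----------
  11010101
Decimal: 245 & 215 = 213



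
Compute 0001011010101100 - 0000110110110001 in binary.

Method 1 - Direct subtraction (column by column from the right: bit − bit − borrow-in; if negative, add 2 and borrow 1 from the next column):
borrow: 0001001111100110
        0001011010101100
-       0000110110110001
------------------------
        0000100011111011

Method 2 - Add two's complement:
Two's complement of 0000110110110001: invert → 1111001001001110, add 1 → 1111001001001111
  0001011010101100
+ 1111001001001111
------------------
 10000100011111011  (end carry out of the top bit = 1)
Discarding the end carry: 0000100011111011
Decimal check:
  0001011010101100 = 4096 + 1024 + 512 + 128 + 32 + 8 + 4 = 5804
  0000110110110001 = 2048 + 1024 + 256 + 128 + 32 + 16 + 1 = 3505
  5804 - 3505 = 2299, and 0000100011111011 = 2048 + 128 + 64 + 32 + 16 + 8 + 2 + 1 = 2299 ✓



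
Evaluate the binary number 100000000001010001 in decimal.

Sum of powers of 2 for each 1-bit:
2^0 + 2^4 + 2^6 + 2^17
= 1 + 16 + 64 + 131072
= 131153



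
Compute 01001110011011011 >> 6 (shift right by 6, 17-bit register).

Original: 01001110011011011 (decimal 40155)
Shift right by 6 positions
Drop the 6 low bits; fill with zeros on the left
Result: 00000001001110011 (decimal 627)
Equivalent: 40155 >> 6 = 40155 ÷ 2^6 = 627



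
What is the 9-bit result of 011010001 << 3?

Original: 011010001 (decimal 209)
Shift left by 3 positions
Append 3 zeros on the right and drop the 3 high bits that overflow the 9-bit width
Result: 010001000 (decimal 136)
Equivalent: 209 << 3 = 209 × 2^3 = 1672, truncated to 9 bits = 136



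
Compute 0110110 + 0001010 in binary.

Add column by column from the right: bit + bit + carry-in; write the sum mod 2, carry 1 when the sum is 2 or 3.
carry:  1111100
        0110110
+       0001010
---------------
       01000000
(the carry out of the leftmost column, 0, becomes the leading bit)
Decimal check:
  0110110 = 32 + 16 + 4 + 2 = 54
  0001010 = 8 + 2 = 10
  54 + 10 = 64, and 01000000 = 64 ✓



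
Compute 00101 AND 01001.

AND: 1 only when both bits are 1
  00101
& 01001
-------
  00001
Decimal: 5 & 9 = 1



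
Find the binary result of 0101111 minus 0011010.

Method 1 - Direct subtraction (column by column from the right: bit − bit − borrow-in; if negative, add 2 and borrow 1 from the next column):
borrow: 0100000
        0101111
-       0011010
---------------
        0010101

Method 2 - Add two's complement:
Two's complement of 0011010: invert → 1100101, add 1 → 1100110
  0101111
+ 1100110
---------
 10010101  (end carry out of the top bit = 1)
Discarding the end carry: 0010101
Decimal check:
  0101111 = 32 + 8 + 4 + 2 + 1 = 47
  0011010 = 16 + 8 + 2 = 26
  47 - 26 = 21, and 0010101 = 16 + 4 + 1 = 21 ✓



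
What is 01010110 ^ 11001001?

XOR: 1 when bits differ
  01010110
^ 11001001
----------
  10011111
Decimal: 86 ^ 201 = 159



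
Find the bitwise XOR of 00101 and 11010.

XOR: 1 when bits differ
  00101
^ 11010
-------
  11111
Decimal: 5 ^ 26 = 31



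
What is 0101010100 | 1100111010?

OR: 1 when either bit is 1
  0101010100
| 1100111010
------------
  1101111110
Decimal: 340 | 826 = 894



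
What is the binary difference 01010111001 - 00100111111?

Method 1 - Direct subtraction (column by column from the right: bit − bit − borrow-in; if negative, add 2 and borrow 1 from the next column):
borrow: 01011111100
        01010111001
-       00100111111
-------------------
        00101111010

Method 2 - Add two's complement:
Two's complement of 00100111111: invert → 11011000000, add 1 → 11011000001
  01010111001
+ 11011000001
-------------
 100101111010  (end carry out of the top bit = 1)
Discarding the end carry: 00101111010
Decimal check:
  01010111001 = 512 + 128 + 32 + 16 + 8 + 1 = 697
  00100111111 = 256 + 32 + 16 + 8 + 4 + 2 + 1 = 319
  697 - 319 = 378, and 00101111010 = 256 + 64 + 32 + 16 + 8 + 2 = 378 ✓



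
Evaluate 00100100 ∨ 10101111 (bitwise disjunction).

OR: 1 when either bit is 1
  00100100
| 10101111
----------
  10101111
Decimal: 36 | 175 = 175



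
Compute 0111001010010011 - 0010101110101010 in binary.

Method 1 - Direct subtraction (column by column from the right: bit − bit − borrow-in; if negative, add 2 and borrow 1 from the next column):
borrow: 0001111111010000
        0111001010010011
-       0010101110101010
------------------------
        0100011011101001

Method 2 - Add two's complement:
Two's complement of 0010101110101010: invert → 1101010001010101, add 1 → 1101010001010110
  0111001010010011
+ 1101010001010110
------------------
 10100011011101001  (end carry out of the top bit = 1)
Discarding the end carry: 0100011011101001
Decimal check:
  0111001010010011 = 16384 + 8192 + 4096 + 512 + 128 + 16 + 2 + 1 = 29331
  0010101110101010 = 8192 + 2048 + 512 + 256 + 128 + 32 + 8 + 2 = 11178
  29331 - 11178 = 18153, and 0100011011101001 = 16384 + 1024 + 512 + 128 + 64 + 32 + 8 + 1 = 18153 ✓



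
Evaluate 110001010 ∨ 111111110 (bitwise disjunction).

OR: 1 when either bit is 1
  110001010
| 111111110
-----------
  111111110
Decimal: 394 | 510 = 510



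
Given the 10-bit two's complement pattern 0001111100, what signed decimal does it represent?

Binary: 0001111100
Sign bit: 0 (non-negative)
Read directly as an unsigned value:
0001111100 = 64 + 32 + 16 + 8 + 4 = 124
Value: 124



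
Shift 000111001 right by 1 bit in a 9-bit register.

Original: 000111001 (decimal 57)
Shift right by 1 position
Drop the 1 low bit; fill with zero on the left
Result: 000011100 (decimal 28)
Equivalent: 57 >> 1 = 57 ÷ 2^1 = 28



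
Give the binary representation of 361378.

Using repeated division by 2:
361378 ÷ 2 = 180689 remainder 0
180689 ÷ 2 = 90344 remainder 1
90344 ÷ 2 = 45172 remainder 0
45172 ÷ 2 = 22586 remainder 0
22586 ÷ 2 = 11293 remainder 0
11293 ÷ 2 = 5646 remainder 1
5646 ÷ 2 = 2823 remainder 0
2823 ÷ 2 = 1411 remainder 1
1411 ÷ 2 = 705 remainder 1
705 ÷ 2 = 352 remainder 1
352 ÷ 2 = 176 remainder 0
176 ÷ 2 = 88 remainder 0
88 ÷ 2 = 44 remainder 0
44 ÷ 2 = 22 remainder 0
22 ÷ 2 = 11 remainder 0
11 ÷ 2 = 5 remainder 1
5 ÷ 2 = 2 remainder 1
2 ÷ 2 = 1 remainder 0
1 ÷ 2 = 0 remainder 1
Reading remainders bottom to top: 1011000001110100010



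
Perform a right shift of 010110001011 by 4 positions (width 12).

Original: 010110001011 (decimal 1419)
Shift right by 4 positions
Drop the 4 low bits; fill with zeros on the left
Result: 000001011000 (decimal 88)
Equivalent: 1419 >> 4 = 1419 ÷ 2^4 = 88



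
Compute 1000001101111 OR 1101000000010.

OR: 1 when either bit is 1
  1000001101111
| 1101000000010
---------------
  1101001101111
Decimal: 4207 | 6658 = 6767



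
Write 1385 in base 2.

Using repeated division by 2:
1385 ÷ 2 = 692 remainder 1
692 ÷ 2 = 346 remainder 0
346 ÷ 2 = 173 remainder 0
173 ÷ 2 = 86 remainder 1
86 ÷ 2 = 43 remainder 0
43 ÷ 2 = 21 remainder 1
21 ÷ 2 = 10 remainder 1
10 ÷ 2 = 5 remainder 0
5 ÷ 2 = 2 remainder 1
2 ÷ 2 = 1 remainder 0
1 ÷ 2 = 0 remainder 1
Reading remainders bottom to top: 10101101001



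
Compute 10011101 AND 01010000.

AND: 1 only when both bits are 1
  10011101
& 01010000
----------
  00010000
Decimal: 157 & 80 = 16



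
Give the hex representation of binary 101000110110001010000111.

Group into 4-bit nibbles from right:
  1010 = A
  0011 = 3
  0110 = 6
  0010 = 2
  1000 = 8
  0111 = 7
Result: A36287



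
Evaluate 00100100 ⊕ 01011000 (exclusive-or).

XOR: 1 when bits differ
  00100100
^ 01011000
----------
  01111100
Decimal: 36 ^ 88 = 124



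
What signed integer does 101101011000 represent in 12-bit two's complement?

Binary: 101101011000
Sign bit: 1 (negative)
Invert: 010010100111
Add 1:  010010101000
Magnitude: 010010101000 = 1024 + 128 + 32 + 8 = 1192
Value: -1192



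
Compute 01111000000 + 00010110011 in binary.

Add column by column from the right: bit + bit + carry-in; write the sum mod 2, carry 1 when the sum is 2 or 3.
carry:  11100000000
        01111000000
+       00010110011
-------------------
       010001110011
(the carry out of the leftmost column, 0, becomes the leading bit)
Decimal check:
  01111000000 = 512 + 256 + 128 + 64 = 960
  00010110011 = 128 + 32 + 16 + 2 + 1 = 179
  960 + 179 = 1139, and 010001110011 = 1024 + 64 + 32 + 16 + 2 + 1 = 1139 ✓



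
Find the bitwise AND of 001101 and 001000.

AND: 1 only when both bits are 1
  001101
& 001000
--------
  001000
Decimal: 13 & 8 = 8



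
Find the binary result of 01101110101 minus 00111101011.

Method 1 - Direct subtraction (column by column from the right: bit − bit − borrow-in; if negative, add 2 and borrow 1 from the next column):
borrow: 01100010100
        01101110101
-       00111101011
-------------------
        00110001010

Method 2 - Add two's complement:
Two's complement of 00111101011: invert → 11000010100, add 1 → 11000010101
  01101110101
+ 11000010101
-------------
 100110001010  (end carry out of the top bit = 1)
Discarding the end carry: 00110001010
Decimal check:
  01101110101 = 512 + 256 + 64 + 32 + 16 + 4 + 1 = 885
  00111101011 = 256 + 128 + 64 + 32 + 8 + 2 + 1 = 491
  885 - 491 = 394, and 00110001010 = 256 + 128 + 8 + 2 = 394 ✓



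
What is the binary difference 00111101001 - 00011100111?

Method 1 - Direct subtraction (column by column from the right: bit − bit − borrow-in; if negative, add 2 and borrow 1 from the next column):
borrow: 00000001100
        00111101001
-       00011100111
-------------------
        00100000010

Method 2 - Add two's complement:
Two's complement of 00011100111: invert → 11100011000, add 1 → 11100011001
  00111101001
+ 11100011001
-------------
 100100000010  (end carry out of the top bit = 1)
Discarding the end carry: 00100000010
Decimal check:
  00111101001 = 256 + 128 + 64 + 32 + 8 + 1 = 489
  00011100111 = 128 + 64 + 32 + 4 + 2 + 1 = 231
  489 - 231 = 258, and 00100000010 = 256 + 2 = 258 ✓



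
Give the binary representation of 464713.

Using repeated division by 2:
464713 ÷ 2 = 232356 remainder 1
232356 ÷ 2 = 116178 remainder 0
116178 ÷ 2 = 58089 remainder 0
58089 ÷ 2 = 29044 remainder 1
29044 ÷ 2 = 14522 remainder 0
14522 ÷ 2 = 7261 remainder 0
7261 ÷ 2 = 3630 remainder 1
3630 ÷ 2 = 1815 remainder 0
1815 ÷ 2 = 907 remainder 1
907 ÷ 2 = 453 remainder 1
453 ÷ 2 = 226 remainder 1
226 ÷ 2 = 113 remainder 0
113 ÷ 2 = 56 remainder 1
56 ÷ 2 = 28 remainder 0
28 ÷ 2 = 14 remainder 0
14 ÷ 2 = 7 remainder 0
7 ÷ 2 = 3 remainder 1
3 ÷ 2 = 1 remainder 1
1 ÷ 2 = 0 remainder 1
Reading remainders bottom to top: 1110001011101001001



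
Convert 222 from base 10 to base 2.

Using repeated division by 2:
222 ÷ 2 = 111 remainder 0
111 ÷ 2 = 55 remainder 1
55 ÷ 2 = 27 remainder 1
27 ÷ 2 = 13 remainder 1
13 ÷ 2 = 6 remainder 1
6 ÷ 2 = 3 remainder 0
3 ÷ 2 = 1 remainder 1
1 ÷ 2 = 0 remainder 1
Reading remainders bottom to top: 11011110



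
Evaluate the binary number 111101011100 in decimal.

Sum of powers of 2 for each 1-bit:
2^2 + 2^3 + 2^4 + 2^6 + 2^8 + 2^9 + 2^10 + 2^11
= 4 + 8 + 16 + 64 + 256 + 512 + 1024 + 2048
= 3932



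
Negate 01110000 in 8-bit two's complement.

Original: 01110000
Step 1 - Invert all bits: 10001111
Step 2 - Add 1: 10010000
Verification: 01110000 + 10010000 = 100000000; discarding the end carry (carry out of the top bit) leaves the 8-bit value 00000000, as required for x + (-x)



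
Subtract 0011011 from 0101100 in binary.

Method 1 - Direct subtraction (column by column from the right: bit − bit − borrow-in; if negative, add 2 and borrow 1 from the next column):
borrow: 0100110
        0101100
-       0011011
---------------
        0010001

Method 2 - Add two's complement:
Two's complement of 0011011: invert → 1100100, add 1 → 1100101
  0101100
+ 1100101
---------
 10010001  (end carry out of the top bit = 1)
Discarding the end carry: 0010001
Decimal check:
  0101100 = 32 + 8 + 4 = 44
  0011011 = 16 + 8 + 2 + 1 = 27
  44 - 27 = 17, and 0010001 = 16 + 1 = 17 ✓



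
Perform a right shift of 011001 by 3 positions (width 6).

Original: 011001 (decimal 25)
Shift right by 3 positions
Drop the 3 low bits; fill with zeros on the left
Result: 000011 (decimal 3)
Equivalent: 25 >> 3 = 25 ÷ 2^3 = 3



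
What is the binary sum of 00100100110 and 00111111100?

Add column by column from the right: bit + bit + carry-in; write the sum mod 2, carry 1 when the sum is 2 or 3.
carry:  01111111000
        00100100110
+       00111111100
-------------------
       001100100010
(the carry out of the leftmost column, 0, becomes the leading bit)
Decimal check:
  00100100110 = 256 + 32 + 4 + 2 = 294
  00111111100 = 256 + 128 + 64 + 32 + 16 + 8 + 4 = 508
  294 + 508 = 802, and 001100100010 = 512 + 256 + 32 + 2 = 802 ✓



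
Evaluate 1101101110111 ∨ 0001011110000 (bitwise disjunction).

OR: 1 when either bit is 1
  1101101110111
| 0001011110000
---------------
  1101111110111
Decimal: 7031 | 752 = 7159



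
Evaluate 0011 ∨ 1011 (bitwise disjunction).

OR: 1 when either bit is 1
  0011
| 1011
------
  1011
Decimal: 3 | 11 = 11



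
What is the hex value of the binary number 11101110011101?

Group into 4-bit nibbles from right:
  0011 = 3
  1011 = B
  1001 = 9
  1101 = D
Result: 3B9D



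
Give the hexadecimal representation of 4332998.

Using repeated division by 16 (digits 10–15 are A–F):
4332998 ÷ 16 = 270812 remainder 6
270812 ÷ 16 = 16925 remainder 12 (C)
16925 ÷ 16 = 1057 remainder 13 (D)
1057 ÷ 16 = 66 remainder 1
66 ÷ 16 = 4 remainder 2
4 ÷ 16 = 0 remainder 4
Reading remainders bottom to top: 421DC6



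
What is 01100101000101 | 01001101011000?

OR: 1 when either bit is 1
  01100101000101
| 01001101011000
----------------
  01101101011101
Decimal: 6469 | 4952 = 7005



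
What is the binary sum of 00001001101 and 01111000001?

Add column by column from the right: bit + bit + carry-in; write the sum mod 2, carry 1 when the sum is 2 or 3.
carry:  11110000010
        00001001101
+       01111000001
-------------------
       010000001110
(the carry out of the leftmost column, 0, becomes the leading bit)
Decimal check:
  00001001101 = 64 + 8 + 4 + 1 = 77
  01111000001 = 512 + 256 + 128 + 64 + 1 = 961
  77 + 961 = 1038, and 010000001110 = 1024 + 8 + 4 + 2 = 1038 ✓



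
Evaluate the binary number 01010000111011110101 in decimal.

Sum of powers of 2 for each 1-bit:
2^0 + 2^2 + 2^4 + 2^5 + 2^6 + 2^7 + 2^9 + 2^10 + 2^11 + 2^16 + 2^18
= 1 + 4 + 16 + 32 + 64 + 128 + 512 + 1024 + 2048 + 65536 + 262144
= 331509



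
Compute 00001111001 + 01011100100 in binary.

Add column by column from the right: bit + bit + carry-in; write the sum mod 2, carry 1 when the sum is 2 or 3.
carry:  00111000000
        00001111001
+       01011100100
-------------------
       001101011101
(the carry out of the leftmost column, 0, becomes the leading bit)
Decimal check:
  00001111001 = 64 + 32 + 16 + 8 + 1 = 121
  01011100100 = 512 + 128 + 64 + 32 + 4 = 740
  121 + 740 = 861, and 001101011101 = 512 + 256 + 64 + 16 + 8 + 4 + 1 = 861 ✓



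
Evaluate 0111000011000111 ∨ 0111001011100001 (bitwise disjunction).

OR: 1 when either bit is 1
  0111000011000111
| 0111001011100001
------------------
  0111001011100111
Decimal: 28871 | 29409 = 29415



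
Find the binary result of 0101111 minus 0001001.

Method 1 - Direct subtraction (column by column from the right: bit − bit − borrow-in; if negative, add 2 and borrow 1 from the next column):
borrow: 0000000
        0101111
-       0001001
---------------
        0100110

Method 2 - Add two's complement:
Two's complement of 0001001: invert → 1110110, add 1 → 1110111
  0101111
+ 1110111
---------
 10100110  (end carry out of the top bit = 1)
Discarding the end carry: 0100110
Decimal check:
  0101111 = 32 + 8 + 4 + 2 + 1 = 47
  0001001 = 8 + 1 = 9
  47 - 9 = 38, and 0100110 = 32 + 4 + 2 = 38 ✓



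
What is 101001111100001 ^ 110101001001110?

XOR: 1 when bits differ
  101001111100001
^ 110101001001110
-----------------
  011100110101111
Decimal: 21473 ^ 27214 = 14767



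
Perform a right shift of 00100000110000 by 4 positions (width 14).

Original: 00100000110000 (decimal 2096)
Shift right by 4 positions
Drop the 4 low bits; fill with zeros on the left
Result: 00000010000011 (decimal 131)
Equivalent: 2096 >> 4 = 2096 ÷ 2^4 = 131



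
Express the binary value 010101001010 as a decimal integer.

Sum of powers of 2 for each 1-bit:
2^1 + 2^3 + 2^6 + 2^8 + 2^10
= 2 + 8 + 64 + 256 + 1024
= 1354



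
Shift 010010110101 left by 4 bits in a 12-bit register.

Original: 010010110101 (decimal 1205)
Shift left by 4 positions
Append 4 zeros on the right and drop the 4 high bits that overflow the 12-bit width
Result: 101101010000 (decimal 2896)
Equivalent: 1205 << 4 = 1205 × 2^4 = 19280, truncated to 12 bits = 2896



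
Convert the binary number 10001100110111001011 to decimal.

Sum of powers of 2 for each 1-bit:
2^0 + 2^1 + 2^3 + 2^6 + 2^7 + 2^8 + 2^10 + 2^11 + 2^14 + 2^15 + 2^19
= 1 + 2 + 8 + 64 + 128 + 256 + 1024 + 2048 + 16384 + 32768 + 524288
= 576971



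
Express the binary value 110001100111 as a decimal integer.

Sum of powers of 2 for each 1-bit:
2^0 + 2^1 + 2^2 + 2^5 + 2^6 + 2^10 + 2^11
= 1 + 2 + 4 + 32 + 64 + 1024 + 2048
= 3175



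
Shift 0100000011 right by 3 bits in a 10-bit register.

Original: 0100000011 (decimal 259)
Shift right by 3 positions
Drop the 3 low bits; fill with zeros on the left
Result: 0000100000 (decimal 32)
Equivalent: 259 >> 3 = 259 ÷ 2^3 = 32



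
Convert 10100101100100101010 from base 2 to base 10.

Sum of powers of 2 for each 1-bit:
2^1 + 2^3 + 2^5 + 2^8 + 2^11 + 2^12 + 2^14 + 2^17 + 2^19
= 2 + 8 + 32 + 256 + 2048 + 4096 + 16384 + 131072 + 524288
= 678186



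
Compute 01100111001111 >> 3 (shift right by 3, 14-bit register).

Original: 01100111001111 (decimal 6607)
Shift right by 3 positions
Drop the 3 low bits; fill with zeros on the left
Result: 00001100111001 (decimal 825)
Equivalent: 6607 >> 3 = 6607 ÷ 2^3 = 825



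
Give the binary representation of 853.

Using repeated division by 2:
853 ÷ 2 = 426 remainder 1
426 ÷ 2 = 213 remainder 0
213 ÷ 2 = 106 remainder 1
106 ÷ 2 = 53 remainder 0
53 ÷ 2 = 26 remainder 1
26 ÷ 2 = 13 remainder 0
13 ÷ 2 = 6 remainder 1
6 ÷ 2 = 3 remainder 0
3 ÷ 2 = 1 remainder 1
1 ÷ 2 = 0 remainder 1
Reading remainders bottom to top: 1101010101



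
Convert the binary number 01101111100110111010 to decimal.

Sum of powers of 2 for each 1-bit:
2^1 + 2^3 + 2^4 + 2^5 + 2^7 + 2^8 + 2^11 + 2^12 + 2^13 + 2^14 + 2^15 + 2^17 + 2^18
= 2 + 8 + 16 + 32 + 128 + 256 + 2048 + 4096 + 8192 + 16384 + 32768 + 131072 + 262144
= 457146



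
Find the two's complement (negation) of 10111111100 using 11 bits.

Original (sign bit 1, negative): 10111111100
Step 1 - Invert all bits: 01000000011
Step 2 - Add 1: 01000000100
Verification: 10111111100 + 01000000100 = 100000000000; discarding the end carry (carry out of the top bit) leaves the 11-bit value 00000000000, as required for x + (-x)



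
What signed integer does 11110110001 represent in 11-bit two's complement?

Binary: 11110110001
Sign bit: 1 (negative)
Invert: 00001001110
Add 1:  00001001111
Magnitude: 00001001111 = 64 + 8 + 4 + 2 + 1 = 79
Value: -79



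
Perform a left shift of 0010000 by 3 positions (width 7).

Original: 0010000 (decimal 16)
Shift left by 3 positions
Append 3 zeros on the right and drop the 3 high bits that overflow the 7-bit width
Result: 0000000 (decimal 0)
Equivalent: 16 << 3 = 16 × 2^3 = 128, truncated to 7 bits = 0



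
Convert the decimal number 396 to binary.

Using repeated division by 2:
396 ÷ 2 = 198 remainder 0
198 ÷ 2 = 99 remainder 0
99 ÷ 2 = 49 remainder 1
49 ÷ 2 = 24 remainder 1
24 ÷ 2 = 12 remainder 0
12 ÷ 2 = 6 remainder 0
6 ÷ 2 = 3 remainder 0
3 ÷ 2 = 1 remainder 1
1 ÷ 2 = 0 remainder 1
Reading remainders bottom to top: 110001100



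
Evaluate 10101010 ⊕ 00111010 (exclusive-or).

XOR: 1 when bits differ
  10101010
^ 00111010
----------
  10010000
Decimal: 170 ^ 58 = 144



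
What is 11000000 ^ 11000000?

XOR: 1 when bits differ
  11000000
^ 11000000
----------
  00000000
Decimal: 192 ^ 192 = 0



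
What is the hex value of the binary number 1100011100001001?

Group into 4-bit nibbles from right:
  1100 = C
  0111 = 7
  0000 = 0
  1001 = 9
Result: C709



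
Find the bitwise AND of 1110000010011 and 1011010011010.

AND: 1 only when both bits are 1
  1110000010011
& 1011010011010
---------------
  1010000010010
Decimal: 7187 & 5786 = 5138



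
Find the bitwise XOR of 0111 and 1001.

XOR: 1 when bits differ
  0111
^ 1001
------
  1110
Decimal: 7 ^ 9 = 14



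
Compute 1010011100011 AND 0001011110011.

AND: 1 only when both bits are 1
  1010011100011
& 0001011110011
---------------
  0000011100011
Decimal: 5347 & 755 = 227



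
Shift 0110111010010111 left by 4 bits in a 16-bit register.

Original: 0110111010010111 (decimal 28311)
Shift left by 4 positions
Append 4 zeros on the right and drop the 4 high bits that overflow the 16-bit width
Result: 1110100101110000 (decimal 59760)
Equivalent: 28311 << 4 = 28311 × 2^4 = 452976, truncated to 16 bits = 59760



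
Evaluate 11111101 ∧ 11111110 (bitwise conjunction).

AND: 1 only when both bits are 1
  11111101
& 11111110
----------
  11111100
Decimal: 253 & 254 = 252



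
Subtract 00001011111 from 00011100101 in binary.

Method 1 - Direct subtraction (column by column from the right: bit − bit − borrow-in; if negative, add 2 and borrow 1 from the next column):
borrow: 00000111100
        00011100101
-       00001011111
-------------------
        00010000110

Method 2 - Add two's complement:
Two's complement of 00001011111: invert → 11110100000, add 1 → 11110100001
  00011100101
+ 11110100001
-------------
 100010000110  (end carry out of the top bit = 1)
Discarding the end carry: 00010000110
Decimal check:
  00011100101 = 128 + 64 + 32 + 4 + 1 = 229
  00001011111 = 64 + 16 + 8 + 4 + 2 + 1 = 95
  229 - 95 = 134, and 00010000110 = 128 + 4 + 2 = 134 ✓



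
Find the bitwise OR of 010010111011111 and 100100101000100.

OR: 1 when either bit is 1
  010010111011111
| 100100101000100
-----------------
  110110111011111
Decimal: 9695 | 18756 = 28127



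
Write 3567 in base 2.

Using repeated division by 2:
3567 ÷ 2 = 1783 remainder 1
1783 ÷ 2 = 891 remainder 1
891 ÷ 2 = 445 remainder 1
445 ÷ 2 = 222 remainder 1
222 ÷ 2 = 111 remainder 0
111 ÷ 2 = 55 remainder 1
55 ÷ 2 = 27 remainder 1
27 ÷ 2 = 13 remainder 1
13 ÷ 2 = 6 remainder 1
6 ÷ 2 = 3 remainder 0
3 ÷ 2 = 1 remainder 1
1 ÷ 2 = 0 remainder 1
Reading remainders bottom to top: 110111101111



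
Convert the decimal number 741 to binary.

Using repeated division by 2:
741 ÷ 2 = 370 remainder 1
370 ÷ 2 = 185 remainder 0
185 ÷ 2 = 92 remainder 1
92 ÷ 2 = 46 remainder 0
46 ÷ 2 = 23 remainder 0
23 ÷ 2 = 11 remainder 1
11 ÷ 2 = 5 remainder 1
5 ÷ 2 = 2 remainder 1
2 ÷ 2 = 1 remainder 0
1 ÷ 2 = 0 remainder 1
Reading remainders bottom to top: 1011100101



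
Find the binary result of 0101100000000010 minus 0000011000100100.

Method 1 - Direct subtraction (column by column from the right: bit − bit − borrow-in; if negative, add 2 and borrow 1 from the next column):
borrow: 0000111111111000
        0101100000000010
-       0000011000100100
------------------------
        0101000111011110

Method 2 - Add two's complement:
Two's complement of 0000011000100100: invert → 1111100111011011, add 1 → 1111100111011100
  0101100000000010
+ 1111100111011100
------------------
 10101000111011110  (end carry out of the top bit = 1)
Discarding the end carry: 0101000111011110
Decimal check:
  0101100000000010 = 16384 + 4096 + 2048 + 2 = 22530
  0000011000100100 = 1024 + 512 + 32 + 4 = 1572
  22530 - 1572 = 20958, and 0101000111011110 = 16384 + 4096 + 256 + 128 + 64 + 16 + 8 + 4 + 2 = 20958 ✓



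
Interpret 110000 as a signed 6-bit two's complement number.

Binary: 110000
Sign bit: 1 (negative)
Invert: 001111
Add 1:  010000
Magnitude: 010000 = 16
Value: -16



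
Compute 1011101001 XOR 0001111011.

XOR: 1 when bits differ
  1011101001
^ 0001111011
------------
  1010010010
Decimal: 745 ^ 123 = 658



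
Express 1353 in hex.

Using repeated division by 16 (digits 10–15 are A–F):
1353 ÷ 16 = 84 remainder 9
84 ÷ 16 = 5 remainder 4
5 ÷ 16 = 0 remainder 5
Reading remainders bottom to top: 549



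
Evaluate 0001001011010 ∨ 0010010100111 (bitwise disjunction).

OR: 1 when either bit is 1
  0001001011010
| 0010010100111
---------------
  0011011111111
Decimal: 602 | 1191 = 1791



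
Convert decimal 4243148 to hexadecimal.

Using repeated division by 16 (digits 10–15 are A–F):
4243148 ÷ 16 = 265196 remainder 12 (C)
265196 ÷ 16 = 16574 remainder 12 (C)
16574 ÷ 16 = 1035 remainder 14 (E)
1035 ÷ 16 = 64 remainder 11 (B)
64 ÷ 16 = 4 remainder 0
4 ÷ 16 = 0 remainder 4
Reading remainders bottom to top: 40BECC



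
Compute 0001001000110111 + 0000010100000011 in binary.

Add column by column from the right: bit + bit + carry-in; write the sum mod 2, carry 1 when the sum is 2 or 3.
carry:  0000000000001110
        0001001000110111
+       0000010100000011
------------------------
       00001011100111010
(the carry out of the leftmost column, 0, becomes the leading bit)
Decimal check:
  0001001000110111 = 4096 + 512 + 32 + 16 + 4 + 2 + 1 = 4663
  0000010100000011 = 1024 + 256 + 2 + 1 = 1283
  4663 + 1283 = 5946, and 00001011100111010 = 4096 + 1024 + 512 + 256 + 32 + 16 + 8 + 2 = 5946 ✓



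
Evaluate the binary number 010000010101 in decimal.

Sum of powers of 2 for each 1-bit:
2^0 + 2^2 + 2^4 + 2^10
= 1 + 4 + 16 + 1024
= 1045



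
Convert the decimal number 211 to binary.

Using repeated division by 2:
211 ÷ 2 = 105 remainder 1
105 ÷ 2 = 52 remainder 1
52 ÷ 2 = 26 remainder 0
26 ÷ 2 = 13 remainder 0
13 ÷ 2 = 6 remainder 1
6 ÷ 2 = 3 remainder 0
3 ÷ 2 = 1 remainder 1
1 ÷ 2 = 0 remainder 1
Reading remainders bottom to top: 11010011



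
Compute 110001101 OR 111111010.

OR: 1 when either bit is 1
  110001101
| 111111010
-----------
  111111111
Decimal: 397 | 506 = 511



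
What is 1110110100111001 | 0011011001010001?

OR: 1 when either bit is 1
  1110110100111001
| 0011011001010001
------------------
  1111111101111001
Decimal: 60729 | 13905 = 65401



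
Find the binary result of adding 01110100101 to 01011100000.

Add column by column from the right: bit + bit + carry-in; write the sum mod 2, carry 1 when the sum is 2 or 3.
carry:  11111000000
        01110100101
+       01011100000
-------------------
       011010000101
(the carry out of the leftmost column, 0, becomes the leading bit)
Decimal check:
  01110100101 = 512 + 256 + 128 + 32 + 4 + 1 = 933
  01011100000 = 512 + 128 + 64 + 32 = 736
  933 + 736 = 1669, and 011010000101 = 1024 + 512 + 128 + 4 + 1 = 1669 ✓



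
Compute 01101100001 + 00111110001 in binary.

Add column by column from the right: bit + bit + carry-in; write the sum mod 2, carry 1 when the sum is 2 or 3.
carry:  11111000010
        01101100001
+       00111110001
-------------------
       010101010010
(the carry out of the leftmost column, 0, becomes the leading bit)
Decimal check:
  01101100001 = 512 + 256 + 64 + 32 + 1 = 865
  00111110001 = 256 + 128 + 64 + 32 + 16 + 1 = 497
  865 + 497 = 1362, and 010101010010 = 1024 + 256 + 64 + 16 + 2 = 1362 ✓



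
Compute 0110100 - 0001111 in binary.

Method 1 - Direct subtraction (column by column from the right: bit − bit − borrow-in; if negative, add 2 and borrow 1 from the next column):
borrow: 0011110
        0110100
-       0001111
---------------
        0100101

Method 2 - Add two's complement:
Two's complement of 0001111: invert → 1110000, add 1 → 1110001
  0110100
+ 1110001
---------
 10100101  (end carry out of the top bit = 1)
Discarding the end carry: 0100101
Decimal check:
  0110100 = 32 + 16 + 4 = 52
  0001111 = 8 + 4 + 2 + 1 = 15
  52 - 15 = 37, and 0100101 = 32 + 4 + 1 = 37 ✓



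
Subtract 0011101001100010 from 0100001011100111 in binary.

Method 1 - Direct subtraction (column by column from the right: bit − bit − borrow-in; if negative, add 2 and borrow 1 from the next column):
borrow: 0111000000000000
        0100001011100111
-       0011101001100010
------------------------
        0000100010000101

Method 2 - Add two's complement:
Two's complement of 0011101001100010: invert → 1100010110011101, add 1 → 1100010110011110
  0100001011100111
+ 1100010110011110
------------------
 10000100010000101  (end carry out of the top bit = 1)
Discarding the end carry: 0000100010000101
Decimal check:
  0100001011100111 = 16384 + 512 + 128 + 64 + 32 + 4 + 2 + 1 = 17127
  0011101001100010 = 8192 + 4096 + 2048 + 512 + 64 + 32 + 2 = 14946
  17127 - 14946 = 2181, and 0000100010000101 = 2048 + 128 + 4 + 1 = 2181 ✓



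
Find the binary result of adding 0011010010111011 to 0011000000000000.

Add column by column from the right: bit + bit + carry-in; write the sum mod 2, carry 1 when the sum is 2 or 3.
carry:  0110000000000000
        0011010010111011
+       0011000000000000
------------------------
       00110010010111011
(the carry out of the leftmost column, 0, becomes the leading bit)
Decimal check:
  0011010010111011 = 8192 + 4096 + 1024 + 128 + 32 + 16 + 8 + 2 + 1 = 13499
  0011000000000000 = 8192 + 4096 = 12288
  13499 + 12288 = 25787, and 00110010010111011 = 16384 + 8192 + 1024 + 128 + 32 + 16 + 8 + 2 + 1 = 25787 ✓



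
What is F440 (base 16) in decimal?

Expand by place value (powers of 16):
Digit values: F = 15
F440 = 15 × 16^3 + 4 × 16^2 + 4 × 16^1 + 0 × 16^0
= 15 × 4096 + 4 × 256 + 4 × 16 + 0 × 1
= 61440 + 1024 + 64 + 0
= 62528



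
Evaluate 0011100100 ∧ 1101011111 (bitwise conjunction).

AND: 1 only when both bits are 1
  0011100100
& 1101011111
------------
  0001000100
Decimal: 228 & 863 = 68



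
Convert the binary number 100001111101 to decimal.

Sum of powers of 2 for each 1-bit:
2^0 + 2^2 + 2^3 + 2^4 + 2^5 + 2^6 + 2^11
= 1 + 4 + 8 + 16 + 32 + 64 + 2048
= 2173



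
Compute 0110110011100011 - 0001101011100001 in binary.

Method 1 - Direct subtraction (column by column from the right: bit − bit − borrow-in; if negative, add 2 and borrow 1 from the next column):
borrow: 0010010000000000
        0110110011100011
-       0001101011100001
------------------------
        0101001000000010

Method 2 - Add two's complement:
Two's complement of 0001101011100001: invert → 1110010100011110, add 1 → 1110010100011111
  0110110011100011
+ 1110010100011111
------------------
 10101001000000010  (end carry out of the top bit = 1)
Discarding the end carry: 0101001000000010
Decimal check:
  0110110011100011 = 16384 + 8192 + 2048 + 1024 + 128 + 64 + 32 + 2 + 1 = 27875
  0001101011100001 = 4096 + 2048 + 512 + 128 + 64 + 32 + 1 = 6881
  27875 - 6881 = 20994, and 0101001000000010 = 16384 + 4096 + 512 + 2 = 20994 ✓



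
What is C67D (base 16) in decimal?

Expand by place value (powers of 16):
Digit values: C = 12, D = 13
C67D = 12 × 16^3 + 6 × 16^2 + 7 × 16^1 + 13 × 16^0
= 12 × 4096 + 6 × 256 + 7 × 16 + 13 × 1
= 49152 + 1536 + 112 + 13
= 50813



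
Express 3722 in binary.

Using repeated division by 2:
3722 ÷ 2 = 1861 remainder 0
1861 ÷ 2 = 930 remainder 1
930 ÷ 2 = 465 remainder 0
465 ÷ 2 = 232 remainder 1
232 ÷ 2 = 116 remainder 0
116 ÷ 2 = 58 remainder 0
58 ÷ 2 = 29 remainder 0
29 ÷ 2 = 14 remainder 1
14 ÷ 2 = 7 remainder 0
7 ÷ 2 = 3 remainder 1
3 ÷ 2 = 1 remainder 1
1 ÷ 2 = 0 remainder 1
Reading remainders bottom to top: 111010001010

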